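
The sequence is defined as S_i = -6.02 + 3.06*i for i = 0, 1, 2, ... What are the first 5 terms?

This is an arithmetic sequence.
i=0: S_0 = -6.02 + 3.06*0 = -6.02
i=1: S_1 = -6.02 + 3.06*1 = -2.96
i=2: S_2 = -6.02 + 3.06*2 = 0.1
i=3: S_3 = -6.02 + 3.06*3 = 3.16
i=4: S_4 = -6.02 + 3.06*4 = 6.22
The first 5 terms are: [-6.02, -2.96, 0.1, 3.16, 6.22]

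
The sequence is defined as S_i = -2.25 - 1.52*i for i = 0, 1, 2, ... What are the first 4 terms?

This is an arithmetic sequence.
i=0: S_0 = -2.25 + -1.52*0 = -2.25
i=1: S_1 = -2.25 + -1.52*1 = -3.77
i=2: S_2 = -2.25 + -1.52*2 = -5.29
i=3: S_3 = -2.25 + -1.52*3 = -6.81
The first 4 terms are: [-2.25, -3.77, -5.29, -6.81]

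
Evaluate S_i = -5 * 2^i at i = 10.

S_10 = -5 * 2^10 = -5 * 1024 = -5120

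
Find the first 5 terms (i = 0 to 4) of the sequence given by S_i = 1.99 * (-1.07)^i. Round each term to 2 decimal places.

This is a geometric sequence.
i=0: S_0 = 1.99 * (-1.07)^0 = 1.99
i=1: S_1 = 1.99 * (-1.07)^1 ≈ -2.13
i=2: S_2 = 1.99 * (-1.07)^2 ≈ 2.28
i=3: S_3 = 1.99 * (-1.07)^3 ≈ -2.44
i=4: S_4 = 1.99 * (-1.07)^4 ≈ 2.61
The first 5 terms are: [1.99, -2.13, 2.28, -2.44, 2.61]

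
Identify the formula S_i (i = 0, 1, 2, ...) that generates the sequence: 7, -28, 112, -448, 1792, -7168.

Check ratios: -28 / 7 = -4.0
Common ratio r = -4.
First term a = 7.
Formula: S_i = 7 * (-4)^i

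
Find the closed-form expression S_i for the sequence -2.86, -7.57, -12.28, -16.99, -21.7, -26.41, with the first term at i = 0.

Check differences: -7.57 - -2.86 = -4.71
-12.28 - -7.57 = -4.71
Common difference d = -4.71.
First term a = -2.86.
Formula: S_i = -2.86 - 4.71*i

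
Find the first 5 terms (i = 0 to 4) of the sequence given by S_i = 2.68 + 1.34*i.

This is an arithmetic sequence.
i=0: S_0 = 2.68 + 1.34*0 = 2.68
i=1: S_1 = 2.68 + 1.34*1 = 4.02
i=2: S_2 = 2.68 + 1.34*2 = 5.36
i=3: S_3 = 2.68 + 1.34*3 = 6.7
i=4: S_4 = 2.68 + 1.34*4 = 8.04
The first 5 terms are: [2.68, 4.02, 5.36, 6.7, 8.04]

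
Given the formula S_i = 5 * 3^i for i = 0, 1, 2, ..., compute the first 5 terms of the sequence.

This is a geometric sequence.
i=0: S_0 = 5 * 3^0 = 5
i=1: S_1 = 5 * 3^1 = 15
i=2: S_2 = 5 * 3^2 = 45
i=3: S_3 = 5 * 3^3 = 135
i=4: S_4 = 5 * 3^4 = 405
The first 5 terms are: [5, 15, 45, 135, 405]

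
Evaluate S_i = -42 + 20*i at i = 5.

S_5 = -42 + 20*5 = -42 + 100 = 58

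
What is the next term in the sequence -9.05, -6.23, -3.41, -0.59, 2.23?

Differences: -6.23 - -9.05 = 2.82
This is an arithmetic sequence with common difference d = 2.82.
Next term = 2.23 + 2.82 = 5.05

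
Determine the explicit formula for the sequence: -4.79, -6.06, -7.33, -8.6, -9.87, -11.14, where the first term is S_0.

Check differences: -6.06 - -4.79 = -1.27
-7.33 - -6.06 = -1.27
Common difference d = -1.27.
First term a = -4.79.
Formula: S_i = -4.79 - 1.27*i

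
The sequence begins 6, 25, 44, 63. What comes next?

Differences: 25 - 6 = 19
This is an arithmetic sequence with common difference d = 19.
Next term = 63 + 19 = 82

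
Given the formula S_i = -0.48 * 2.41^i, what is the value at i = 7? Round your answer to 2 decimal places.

S_7 = -0.48 * 2.41^7 ≈ -0.48 * 472.1927 ≈ -226.65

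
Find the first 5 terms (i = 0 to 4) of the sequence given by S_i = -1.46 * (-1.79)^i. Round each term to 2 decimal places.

This is a geometric sequence.
i=0: S_0 = -1.46 * (-1.79)^0 = -1.46
i=1: S_1 = -1.46 * (-1.79)^1 ≈ 2.61
i=2: S_2 = -1.46 * (-1.79)^2 ≈ -4.68
i=3: S_3 = -1.46 * (-1.79)^3 ≈ 8.37
i=4: S_4 = -1.46 * (-1.79)^4 ≈ -14.99
The first 5 terms are: [-1.46, 2.61, -4.68, 8.37, -14.99]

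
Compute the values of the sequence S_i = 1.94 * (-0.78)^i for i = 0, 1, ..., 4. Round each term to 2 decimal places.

This is a geometric sequence.
i=0: S_0 = 1.94 * (-0.78)^0 = 1.94
i=1: S_1 = 1.94 * (-0.78)^1 ≈ -1.51
i=2: S_2 = 1.94 * (-0.78)^2 ≈ 1.18
i=3: S_3 = 1.94 * (-0.78)^3 ≈ -0.92
i=4: S_4 = 1.94 * (-0.78)^4 ≈ 0.72
The first 5 terms are: [1.94, -1.51, 1.18, -0.92, 0.72]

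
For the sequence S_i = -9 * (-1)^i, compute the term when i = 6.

S_6 = -9 * (-1)^6 = -9 * 1 = -9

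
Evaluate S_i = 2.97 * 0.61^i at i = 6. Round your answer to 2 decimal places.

S_6 = 2.97 * 0.61^6 ≈ 2.97 * 0.0515 ≈ 0.15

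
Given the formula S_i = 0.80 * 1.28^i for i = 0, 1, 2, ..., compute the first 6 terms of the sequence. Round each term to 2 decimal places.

This is a geometric sequence.
i=0: S_0 = 0.8 * 1.28^0 = 0.8
i=1: S_1 = 0.8 * 1.28^1 ≈ 1.02
i=2: S_2 = 0.8 * 1.28^2 ≈ 1.31
i=3: S_3 = 0.8 * 1.28^3 ≈ 1.68
i=4: S_4 = 0.8 * 1.28^4 ≈ 2.15
i=5: S_5 = 0.8 * 1.28^5 ≈ 2.75
The first 6 terms are: [0.8, 1.02, 1.31, 1.68, 2.15, 2.75]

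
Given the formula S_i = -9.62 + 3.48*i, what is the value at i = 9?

S_9 = -9.62 + 3.48*9 = -9.62 + 31.32 = 21.7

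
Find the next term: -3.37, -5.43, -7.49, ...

Differences: -5.43 - -3.37 = -2.06
This is an arithmetic sequence with common difference d = -2.06.
Next term = -7.49 + -2.06 = -9.55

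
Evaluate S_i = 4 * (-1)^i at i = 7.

S_7 = 4 * (-1)^7 = 4 * -1 = -4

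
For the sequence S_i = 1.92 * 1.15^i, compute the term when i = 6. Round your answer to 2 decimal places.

S_6 = 1.92 * 1.15^6 ≈ 1.92 * 2.3131 ≈ 4.44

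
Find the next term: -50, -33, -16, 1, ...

Differences: -33 - -50 = 17
This is an arithmetic sequence with common difference d = 17.
Next term = 1 + 17 = 18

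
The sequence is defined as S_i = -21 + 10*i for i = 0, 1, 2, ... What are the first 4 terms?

This is an arithmetic sequence.
i=0: S_0 = -21 + 10*0 = -21
i=1: S_1 = -21 + 10*1 = -11
i=2: S_2 = -21 + 10*2 = -1
i=3: S_3 = -21 + 10*3 = 9
The first 4 terms are: [-21, -11, -1, 9]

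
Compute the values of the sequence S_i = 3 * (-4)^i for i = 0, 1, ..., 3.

This is a geometric sequence.
i=0: S_0 = 3 * (-4)^0 = 3
i=1: S_1 = 3 * (-4)^1 = -12
i=2: S_2 = 3 * (-4)^2 = 48
i=3: S_3 = 3 * (-4)^3 = -192
The first 4 terms are: [3, -12, 48, -192]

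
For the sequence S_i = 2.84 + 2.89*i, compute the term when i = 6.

S_6 = 2.84 + 2.89*6 = 2.84 + 17.34 = 20.18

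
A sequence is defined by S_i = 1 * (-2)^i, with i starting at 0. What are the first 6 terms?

This is a geometric sequence.
i=0: S_0 = 1 * (-2)^0 = 1
i=1: S_1 = 1 * (-2)^1 = -2
i=2: S_2 = 1 * (-2)^2 = 4
i=3: S_3 = 1 * (-2)^3 = -8
i=4: S_4 = 1 * (-2)^4 = 16
i=5: S_5 = 1 * (-2)^5 = -32
The first 6 terms are: [1, -2, 4, -8, 16, -32]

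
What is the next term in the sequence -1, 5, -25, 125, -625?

Ratios: 5 / -1 = -5.0
This is a geometric sequence with common ratio r = -5.
Next term = -625 * -5 = 3125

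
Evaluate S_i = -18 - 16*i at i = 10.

S_10 = -18 + -16*10 = -18 + -160 = -178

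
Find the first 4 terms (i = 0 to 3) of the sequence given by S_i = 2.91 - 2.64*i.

This is an arithmetic sequence.
i=0: S_0 = 2.91 + -2.64*0 = 2.91
i=1: S_1 = 2.91 + -2.64*1 = 0.27
i=2: S_2 = 2.91 + -2.64*2 = -2.37
i=3: S_3 = 2.91 + -2.64*3 = -5.01
The first 4 terms are: [2.91, 0.27, -2.37, -5.01]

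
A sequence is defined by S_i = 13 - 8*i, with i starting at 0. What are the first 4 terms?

This is an arithmetic sequence.
i=0: S_0 = 13 + -8*0 = 13
i=1: S_1 = 13 + -8*1 = 5
i=2: S_2 = 13 + -8*2 = -3
i=3: S_3 = 13 + -8*3 = -11
The first 4 terms are: [13, 5, -3, -11]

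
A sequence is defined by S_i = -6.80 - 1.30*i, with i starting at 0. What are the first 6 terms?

This is an arithmetic sequence.
i=0: S_0 = -6.8 + -1.3*0 = -6.8
i=1: S_1 = -6.8 + -1.3*1 = -8.1
i=2: S_2 = -6.8 + -1.3*2 = -9.4
i=3: S_3 = -6.8 + -1.3*3 = -10.7
i=4: S_4 = -6.8 + -1.3*4 = -12.0
i=5: S_5 = -6.8 + -1.3*5 = -13.3
The first 6 terms are: [-6.8, -8.1, -9.4, -10.7, -12.0, -13.3]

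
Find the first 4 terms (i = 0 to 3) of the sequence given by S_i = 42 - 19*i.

This is an arithmetic sequence.
i=0: S_0 = 42 + -19*0 = 42
i=1: S_1 = 42 + -19*1 = 23
i=2: S_2 = 42 + -19*2 = 4
i=3: S_3 = 42 + -19*3 = -15
The first 4 terms are: [42, 23, 4, -15]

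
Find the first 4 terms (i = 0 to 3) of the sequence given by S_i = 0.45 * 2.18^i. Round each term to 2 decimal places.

This is a geometric sequence.
i=0: S_0 = 0.45 * 2.18^0 = 0.45
i=1: S_1 = 0.45 * 2.18^1 ≈ 0.98
i=2: S_2 = 0.45 * 2.18^2 ≈ 2.14
i=3: S_3 = 0.45 * 2.18^3 ≈ 4.66
The first 4 terms are: [0.45, 0.98, 2.14, 4.66]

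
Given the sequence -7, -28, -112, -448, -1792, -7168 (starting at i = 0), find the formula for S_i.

Check ratios: -28 / -7 = 4.0
Common ratio r = 4.
First term a = -7.
Formula: S_i = -7 * 4^i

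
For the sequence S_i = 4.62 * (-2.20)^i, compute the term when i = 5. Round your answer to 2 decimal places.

S_5 = 4.62 * (-2.2)^5 ≈ 4.62 * -51.5363 ≈ -238.1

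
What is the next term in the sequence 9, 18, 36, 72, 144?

Ratios: 18 / 9 = 2.0
This is a geometric sequence with common ratio r = 2.
Next term = 144 * 2 = 288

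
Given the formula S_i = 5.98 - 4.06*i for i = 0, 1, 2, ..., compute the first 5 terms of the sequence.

This is an arithmetic sequence.
i=0: S_0 = 5.98 + -4.06*0 = 5.98
i=1: S_1 = 5.98 + -4.06*1 = 1.92
i=2: S_2 = 5.98 + -4.06*2 = -2.14
i=3: S_3 = 5.98 + -4.06*3 = -6.2
i=4: S_4 = 5.98 + -4.06*4 = -10.26
The first 5 terms are: [5.98, 1.92, -2.14, -6.2, -10.26]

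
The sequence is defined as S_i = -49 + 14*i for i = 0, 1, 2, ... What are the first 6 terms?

This is an arithmetic sequence.
i=0: S_0 = -49 + 14*0 = -49
i=1: S_1 = -49 + 14*1 = -35
i=2: S_2 = -49 + 14*2 = -21
i=3: S_3 = -49 + 14*3 = -7
i=4: S_4 = -49 + 14*4 = 7
i=5: S_5 = -49 + 14*5 = 21
The first 6 terms are: [-49, -35, -21, -7, 7, 21]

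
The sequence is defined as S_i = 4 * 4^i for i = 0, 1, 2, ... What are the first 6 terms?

This is a geometric sequence.
i=0: S_0 = 4 * 4^0 = 4
i=1: S_1 = 4 * 4^1 = 16
i=2: S_2 = 4 * 4^2 = 64
i=3: S_3 = 4 * 4^3 = 256
i=4: S_4 = 4 * 4^4 = 1024
i=5: S_5 = 4 * 4^5 = 4096
The first 6 terms are: [4, 16, 64, 256, 1024, 4096]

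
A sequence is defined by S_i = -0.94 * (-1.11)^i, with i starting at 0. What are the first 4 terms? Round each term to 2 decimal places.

This is a geometric sequence.
i=0: S_0 = -0.94 * (-1.11)^0 = -0.94
i=1: S_1 = -0.94 * (-1.11)^1 ≈ 1.04
i=2: S_2 = -0.94 * (-1.11)^2 ≈ -1.16
i=3: S_3 = -0.94 * (-1.11)^3 ≈ 1.29
The first 4 terms are: [-0.94, 1.04, -1.16, 1.29]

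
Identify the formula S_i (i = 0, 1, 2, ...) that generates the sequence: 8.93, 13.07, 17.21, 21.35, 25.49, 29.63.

Check differences: 13.07 - 8.93 = 4.14
17.21 - 13.07 = 4.14
Common difference d = 4.14.
First term a = 8.93.
Formula: S_i = 8.93 + 4.14*i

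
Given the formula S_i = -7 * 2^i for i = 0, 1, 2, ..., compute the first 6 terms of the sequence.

This is a geometric sequence.
i=0: S_0 = -7 * 2^0 = -7
i=1: S_1 = -7 * 2^1 = -14
i=2: S_2 = -7 * 2^2 = -28
i=3: S_3 = -7 * 2^3 = -56
i=4: S_4 = -7 * 2^4 = -112
i=5: S_5 = -7 * 2^5 = -224
The first 6 terms are: [-7, -14, -28, -56, -112, -224]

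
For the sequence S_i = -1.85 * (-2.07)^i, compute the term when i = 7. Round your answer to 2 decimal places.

S_7 = -1.85 * (-2.07)^7 ≈ -1.85 * -162.8517 ≈ 301.28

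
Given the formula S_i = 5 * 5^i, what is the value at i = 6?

S_6 = 5 * 5^6 = 5 * 15625 = 78125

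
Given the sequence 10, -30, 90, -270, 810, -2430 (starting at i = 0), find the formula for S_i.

Check ratios: -30 / 10 = -3.0
Common ratio r = -3.
First term a = 10.
Formula: S_i = 10 * (-3)^i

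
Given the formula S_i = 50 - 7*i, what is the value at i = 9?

S_9 = 50 + -7*9 = 50 + -63 = -13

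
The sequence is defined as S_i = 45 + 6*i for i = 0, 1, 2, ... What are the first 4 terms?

This is an arithmetic sequence.
i=0: S_0 = 45 + 6*0 = 45
i=1: S_1 = 45 + 6*1 = 51
i=2: S_2 = 45 + 6*2 = 57
i=3: S_3 = 45 + 6*3 = 63
The first 4 terms are: [45, 51, 57, 63]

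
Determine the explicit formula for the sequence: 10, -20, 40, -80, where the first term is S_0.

Check ratios: -20 / 10 = -2.0
Common ratio r = -2.
First term a = 10.
Formula: S_i = 10 * (-2)^i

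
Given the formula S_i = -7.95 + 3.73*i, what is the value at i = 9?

S_9 = -7.95 + 3.73*9 = -7.95 + 33.57 = 25.62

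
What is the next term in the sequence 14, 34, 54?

Differences: 34 - 14 = 20
This is an arithmetic sequence with common difference d = 20.
Next term = 54 + 20 = 74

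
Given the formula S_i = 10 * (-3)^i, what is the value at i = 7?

S_7 = 10 * (-3)^7 = 10 * -2187 = -21870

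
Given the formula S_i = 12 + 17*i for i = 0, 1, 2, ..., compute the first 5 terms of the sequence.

This is an arithmetic sequence.
i=0: S_0 = 12 + 17*0 = 12
i=1: S_1 = 12 + 17*1 = 29
i=2: S_2 = 12 + 17*2 = 46
i=3: S_3 = 12 + 17*3 = 63
i=4: S_4 = 12 + 17*4 = 80
The first 5 terms are: [12, 29, 46, 63, 80]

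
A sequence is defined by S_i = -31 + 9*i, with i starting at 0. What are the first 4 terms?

This is an arithmetic sequence.
i=0: S_0 = -31 + 9*0 = -31
i=1: S_1 = -31 + 9*1 = -22
i=2: S_2 = -31 + 9*2 = -13
i=3: S_3 = -31 + 9*3 = -4
The first 4 terms are: [-31, -22, -13, -4]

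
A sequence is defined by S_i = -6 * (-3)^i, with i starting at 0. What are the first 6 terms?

This is a geometric sequence.
i=0: S_0 = -6 * (-3)^0 = -6
i=1: S_1 = -6 * (-3)^1 = 18
i=2: S_2 = -6 * (-3)^2 = -54
i=3: S_3 = -6 * (-3)^3 = 162
i=4: S_4 = -6 * (-3)^4 = -486
i=5: S_5 = -6 * (-3)^5 = 1458
The first 6 terms are: [-6, 18, -54, 162, -486, 1458]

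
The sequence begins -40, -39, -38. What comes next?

Differences: -39 - -40 = 1
This is an arithmetic sequence with common difference d = 1.
Next term = -38 + 1 = -37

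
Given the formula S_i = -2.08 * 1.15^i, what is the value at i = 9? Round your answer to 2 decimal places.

S_9 = -2.08 * 1.15^9 ≈ -2.08 * 3.5179 ≈ -7.32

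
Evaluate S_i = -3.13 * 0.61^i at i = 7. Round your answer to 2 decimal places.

S_7 = -3.13 * 0.61^7 ≈ -3.13 * 0.0314 ≈ -0.1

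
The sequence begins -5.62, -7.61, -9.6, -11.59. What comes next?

Differences: -7.61 - -5.62 = -1.99
This is an arithmetic sequence with common difference d = -1.99.
Next term = -11.59 + -1.99 = -13.58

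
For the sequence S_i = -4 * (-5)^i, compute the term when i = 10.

S_10 = -4 * (-5)^10 = -4 * 9765625 = -39062500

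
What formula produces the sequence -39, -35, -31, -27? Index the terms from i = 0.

Check differences: -35 - -39 = 4
-31 - -35 = 4
Common difference d = 4.
First term a = -39.
Formula: S_i = -39 + 4*i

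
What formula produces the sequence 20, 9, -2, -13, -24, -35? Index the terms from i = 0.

Check differences: 9 - 20 = -11
-2 - 9 = -11
Common difference d = -11.
First term a = 20.
Formula: S_i = 20 - 11*i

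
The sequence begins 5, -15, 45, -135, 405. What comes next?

Ratios: -15 / 5 = -3.0
This is a geometric sequence with common ratio r = -3.
Next term = 405 * -3 = -1215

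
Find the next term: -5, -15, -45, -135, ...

Ratios: -15 / -5 = 3.0
This is a geometric sequence with common ratio r = 3.
Next term = -135 * 3 = -405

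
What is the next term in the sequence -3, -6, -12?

Ratios: -6 / -3 = 2.0
This is a geometric sequence with common ratio r = 2.
Next term = -12 * 2 = -24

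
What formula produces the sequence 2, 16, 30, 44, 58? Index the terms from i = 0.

Check differences: 16 - 2 = 14
30 - 16 = 14
Common difference d = 14.
First term a = 2.
Formula: S_i = 2 + 14*i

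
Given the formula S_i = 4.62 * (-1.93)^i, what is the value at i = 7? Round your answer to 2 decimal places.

S_7 = 4.62 * (-1.93)^7 ≈ 4.62 * -99.7473 ≈ -460.83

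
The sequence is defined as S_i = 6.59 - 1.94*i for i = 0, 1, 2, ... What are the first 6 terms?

This is an arithmetic sequence.
i=0: S_0 = 6.59 + -1.94*0 = 6.59
i=1: S_1 = 6.59 + -1.94*1 = 4.65
i=2: S_2 = 6.59 + -1.94*2 = 2.71
i=3: S_3 = 6.59 + -1.94*3 = 0.77
i=4: S_4 = 6.59 + -1.94*4 = -1.17
i=5: S_5 = 6.59 + -1.94*5 = -3.11
The first 6 terms are: [6.59, 4.65, 2.71, 0.77, -1.17, -3.11]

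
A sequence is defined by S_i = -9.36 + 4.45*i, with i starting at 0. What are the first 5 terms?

This is an arithmetic sequence.
i=0: S_0 = -9.36 + 4.45*0 = -9.36
i=1: S_1 = -9.36 + 4.45*1 = -4.91
i=2: S_2 = -9.36 + 4.45*2 = -0.46
i=3: S_3 = -9.36 + 4.45*3 = 3.99
i=4: S_4 = -9.36 + 4.45*4 = 8.44
The first 5 terms are: [-9.36, -4.91, -0.46, 3.99, 8.44]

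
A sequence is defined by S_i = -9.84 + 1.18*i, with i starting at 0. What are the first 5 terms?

This is an arithmetic sequence.
i=0: S_0 = -9.84 + 1.18*0 = -9.84
i=1: S_1 = -9.84 + 1.18*1 = -8.66
i=2: S_2 = -9.84 + 1.18*2 = -7.48
i=3: S_3 = -9.84 + 1.18*3 = -6.3
i=4: S_4 = -9.84 + 1.18*4 = -5.12
The first 5 terms are: [-9.84, -8.66, -7.48, -6.3, -5.12]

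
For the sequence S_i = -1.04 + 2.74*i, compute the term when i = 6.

S_6 = -1.04 + 2.74*6 = -1.04 + 16.44 = 15.4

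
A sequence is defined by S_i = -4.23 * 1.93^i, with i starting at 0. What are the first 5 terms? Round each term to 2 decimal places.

This is a geometric sequence.
i=0: S_0 = -4.23 * 1.93^0 = -4.23
i=1: S_1 = -4.23 * 1.93^1 ≈ -8.16
i=2: S_2 = -4.23 * 1.93^2 ≈ -15.76
i=3: S_3 = -4.23 * 1.93^3 ≈ -30.41
i=4: S_4 = -4.23 * 1.93^4 ≈ -58.69
The first 5 terms are: [-4.23, -8.16, -15.76, -30.41, -58.69]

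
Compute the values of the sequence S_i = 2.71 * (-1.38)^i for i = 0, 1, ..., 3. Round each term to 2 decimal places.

This is a geometric sequence.
i=0: S_0 = 2.71 * (-1.38)^0 = 2.71
i=1: S_1 = 2.71 * (-1.38)^1 ≈ -3.74
i=2: S_2 = 2.71 * (-1.38)^2 ≈ 5.16
i=3: S_3 = 2.71 * (-1.38)^3 ≈ -7.12
The first 4 terms are: [2.71, -3.74, 5.16, -7.12]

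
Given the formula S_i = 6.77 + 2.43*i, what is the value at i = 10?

S_10 = 6.77 + 2.43*10 = 6.77 + 24.3 = 31.07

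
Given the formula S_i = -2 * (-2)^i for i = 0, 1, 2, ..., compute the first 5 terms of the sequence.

This is a geometric sequence.
i=0: S_0 = -2 * (-2)^0 = -2
i=1: S_1 = -2 * (-2)^1 = 4
i=2: S_2 = -2 * (-2)^2 = -8
i=3: S_3 = -2 * (-2)^3 = 16
i=4: S_4 = -2 * (-2)^4 = -32
The first 5 terms are: [-2, 4, -8, 16, -32]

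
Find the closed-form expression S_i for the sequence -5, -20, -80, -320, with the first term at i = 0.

Check ratios: -20 / -5 = 4.0
Common ratio r = 4.
First term a = -5.
Formula: S_i = -5 * 4^i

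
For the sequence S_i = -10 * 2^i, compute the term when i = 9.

S_9 = -10 * 2^9 = -10 * 512 = -5120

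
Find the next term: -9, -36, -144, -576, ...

Ratios: -36 / -9 = 4.0
This is a geometric sequence with common ratio r = 4.
Next term = -576 * 4 = -2304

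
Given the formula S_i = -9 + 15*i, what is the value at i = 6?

S_6 = -9 + 15*6 = -9 + 90 = 81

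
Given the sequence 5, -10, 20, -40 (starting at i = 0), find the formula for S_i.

Check ratios: -10 / 5 = -2.0
Common ratio r = -2.
First term a = 5.
Formula: S_i = 5 * (-2)^i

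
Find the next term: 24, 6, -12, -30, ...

Differences: 6 - 24 = -18
This is an arithmetic sequence with common difference d = -18.
Next term = -30 + -18 = -48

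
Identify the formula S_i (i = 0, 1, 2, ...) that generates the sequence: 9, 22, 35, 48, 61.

Check differences: 22 - 9 = 13
35 - 22 = 13
Common difference d = 13.
First term a = 9.
Formula: S_i = 9 + 13*i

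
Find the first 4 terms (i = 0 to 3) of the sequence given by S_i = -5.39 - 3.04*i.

This is an arithmetic sequence.
i=0: S_0 = -5.39 + -3.04*0 = -5.39
i=1: S_1 = -5.39 + -3.04*1 = -8.43
i=2: S_2 = -5.39 + -3.04*2 = -11.47
i=3: S_3 = -5.39 + -3.04*3 = -14.51
The first 4 terms are: [-5.39, -8.43, -11.47, -14.51]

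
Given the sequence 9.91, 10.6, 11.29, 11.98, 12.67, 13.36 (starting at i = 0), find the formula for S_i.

Check differences: 10.6 - 9.91 = 0.69
11.29 - 10.6 = 0.69
Common difference d = 0.69.
First term a = 9.91.
Formula: S_i = 9.91 + 0.69*i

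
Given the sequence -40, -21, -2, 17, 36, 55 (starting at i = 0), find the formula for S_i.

Check differences: -21 - -40 = 19
-2 - -21 = 19
Common difference d = 19.
First term a = -40.
Formula: S_i = -40 + 19*i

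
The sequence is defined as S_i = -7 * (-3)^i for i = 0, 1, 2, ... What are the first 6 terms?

This is a geometric sequence.
i=0: S_0 = -7 * (-3)^0 = -7
i=1: S_1 = -7 * (-3)^1 = 21
i=2: S_2 = -7 * (-3)^2 = -63
i=3: S_3 = -7 * (-3)^3 = 189
i=4: S_4 = -7 * (-3)^4 = -567
i=5: S_5 = -7 * (-3)^5 = 1701
The first 6 terms are: [-7, 21, -63, 189, -567, 1701]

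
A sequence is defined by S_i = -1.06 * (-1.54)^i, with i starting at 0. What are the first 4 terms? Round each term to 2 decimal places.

This is a geometric sequence.
i=0: S_0 = -1.06 * (-1.54)^0 = -1.06
i=1: S_1 = -1.06 * (-1.54)^1 ≈ 1.63
i=2: S_2 = -1.06 * (-1.54)^2 ≈ -2.51
i=3: S_3 = -1.06 * (-1.54)^3 ≈ 3.87
The first 4 terms are: [-1.06, 1.63, -2.51, 3.87]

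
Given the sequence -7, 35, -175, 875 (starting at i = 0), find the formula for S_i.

Check ratios: 35 / -7 = -5.0
Common ratio r = -5.
First term a = -7.
Formula: S_i = -7 * (-5)^i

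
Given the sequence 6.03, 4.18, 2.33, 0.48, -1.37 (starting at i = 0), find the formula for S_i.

Check differences: 4.18 - 6.03 = -1.85
2.33 - 4.18 = -1.85
Common difference d = -1.85.
First term a = 6.03.
Formula: S_i = 6.03 - 1.85*i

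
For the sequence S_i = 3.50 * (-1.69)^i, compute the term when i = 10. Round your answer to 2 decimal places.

S_10 = 3.5 * (-1.69)^10 ≈ 3.5 * 190.0496 ≈ 665.17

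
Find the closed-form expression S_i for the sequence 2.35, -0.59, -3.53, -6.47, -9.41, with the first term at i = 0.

Check differences: -0.59 - 2.35 = -2.94
-3.53 - -0.59 = -2.94
Common difference d = -2.94.
First term a = 2.35.
Formula: S_i = 2.35 - 2.94*i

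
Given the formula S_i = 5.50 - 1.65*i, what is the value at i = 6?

S_6 = 5.5 + -1.65*6 = 5.5 + -9.9 = -4.4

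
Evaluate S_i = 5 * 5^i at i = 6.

S_6 = 5 * 5^6 = 5 * 15625 = 78125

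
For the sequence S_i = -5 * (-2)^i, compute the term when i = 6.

S_6 = -5 * (-2)^6 = -5 * 64 = -320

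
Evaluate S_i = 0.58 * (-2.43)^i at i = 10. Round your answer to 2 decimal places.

S_10 = 0.58 * (-2.43)^10 ≈ 0.58 * 7178.9799 ≈ 4163.81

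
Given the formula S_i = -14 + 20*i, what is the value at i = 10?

S_10 = -14 + 20*10 = -14 + 200 = 186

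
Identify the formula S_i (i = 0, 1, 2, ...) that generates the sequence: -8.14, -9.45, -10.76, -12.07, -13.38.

Check differences: -9.45 - -8.14 = -1.31
-10.76 - -9.45 = -1.31
Common difference d = -1.31.
First term a = -8.14.
Formula: S_i = -8.14 - 1.31*i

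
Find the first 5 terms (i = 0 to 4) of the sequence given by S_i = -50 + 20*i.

This is an arithmetic sequence.
i=0: S_0 = -50 + 20*0 = -50
i=1: S_1 = -50 + 20*1 = -30
i=2: S_2 = -50 + 20*2 = -10
i=3: S_3 = -50 + 20*3 = 10
i=4: S_4 = -50 + 20*4 = 30
The first 5 terms are: [-50, -30, -10, 10, 30]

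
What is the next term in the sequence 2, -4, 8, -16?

Ratios: -4 / 2 = -2.0
This is a geometric sequence with common ratio r = -2.
Next term = -16 * -2 = 32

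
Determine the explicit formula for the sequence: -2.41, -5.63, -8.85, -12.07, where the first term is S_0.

Check differences: -5.63 - -2.41 = -3.22
-8.85 - -5.63 = -3.22
Common difference d = -3.22.
First term a = -2.41.
Formula: S_i = -2.41 - 3.22*i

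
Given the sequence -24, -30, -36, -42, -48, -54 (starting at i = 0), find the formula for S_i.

Check differences: -30 - -24 = -6
-36 - -30 = -6
Common difference d = -6.
First term a = -24.
Formula: S_i = -24 - 6*i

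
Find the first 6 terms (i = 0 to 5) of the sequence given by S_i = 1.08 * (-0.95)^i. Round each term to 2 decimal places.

This is a geometric sequence.
i=0: S_0 = 1.08 * (-0.95)^0 = 1.08
i=1: S_1 = 1.08 * (-0.95)^1 ≈ -1.03
i=2: S_2 = 1.08 * (-0.95)^2 ≈ 0.97
i=3: S_3 = 1.08 * (-0.95)^3 ≈ -0.93
i=4: S_4 = 1.08 * (-0.95)^4 ≈ 0.88
i=5: S_5 = 1.08 * (-0.95)^5 ≈ -0.84
The first 6 terms are: [1.08, -1.03, 0.97, -0.93, 0.88, -0.84]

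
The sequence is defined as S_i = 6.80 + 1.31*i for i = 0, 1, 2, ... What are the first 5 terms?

This is an arithmetic sequence.
i=0: S_0 = 6.8 + 1.31*0 = 6.8
i=1: S_1 = 6.8 + 1.31*1 = 8.11
i=2: S_2 = 6.8 + 1.31*2 = 9.42
i=3: S_3 = 6.8 + 1.31*3 = 10.73
i=4: S_4 = 6.8 + 1.31*4 = 12.04
The first 5 terms are: [6.8, 8.11, 9.42, 10.73, 12.04]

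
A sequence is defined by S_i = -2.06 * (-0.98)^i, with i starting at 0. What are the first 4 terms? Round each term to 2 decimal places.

This is a geometric sequence.
i=0: S_0 = -2.06 * (-0.98)^0 = -2.06
i=1: S_1 = -2.06 * (-0.98)^1 ≈ 2.02
i=2: S_2 = -2.06 * (-0.98)^2 ≈ -1.98
i=3: S_3 = -2.06 * (-0.98)^3 ≈ 1.94
The first 4 terms are: [-2.06, 2.02, -1.98, 1.94]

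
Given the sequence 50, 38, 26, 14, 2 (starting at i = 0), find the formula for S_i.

Check differences: 38 - 50 = -12
26 - 38 = -12
Common difference d = -12.
First term a = 50.
Formula: S_i = 50 - 12*i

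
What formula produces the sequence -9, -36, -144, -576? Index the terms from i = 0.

Check ratios: -36 / -9 = 4.0
Common ratio r = 4.
First term a = -9.
Formula: S_i = -9 * 4^i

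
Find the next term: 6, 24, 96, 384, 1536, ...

Ratios: 24 / 6 = 4.0
This is a geometric sequence with common ratio r = 4.
Next term = 1536 * 4 = 6144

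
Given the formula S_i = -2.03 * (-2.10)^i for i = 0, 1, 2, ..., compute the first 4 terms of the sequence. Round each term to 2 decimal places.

This is a geometric sequence.
i=0: S_0 = -2.03 * (-2.1)^0 = -2.03
i=1: S_1 = -2.03 * (-2.1)^1 ≈ 4.26
i=2: S_2 = -2.03 * (-2.1)^2 ≈ -8.95
i=3: S_3 = -2.03 * (-2.1)^3 ≈ 18.8
The first 4 terms are: [-2.03, 4.26, -8.95, 18.8]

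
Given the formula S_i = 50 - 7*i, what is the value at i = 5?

S_5 = 50 + -7*5 = 50 + -35 = 15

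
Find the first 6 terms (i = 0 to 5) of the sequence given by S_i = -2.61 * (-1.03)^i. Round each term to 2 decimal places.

This is a geometric sequence.
i=0: S_0 = -2.61 * (-1.03)^0 = -2.61
i=1: S_1 = -2.61 * (-1.03)^1 ≈ 2.69
i=2: S_2 = -2.61 * (-1.03)^2 ≈ -2.77
i=3: S_3 = -2.61 * (-1.03)^3 ≈ 2.85
i=4: S_4 = -2.61 * (-1.03)^4 ≈ -2.94
i=5: S_5 = -2.61 * (-1.03)^5 ≈ 3.03
The first 6 terms are: [-2.61, 2.69, -2.77, 2.85, -2.94, 3.03]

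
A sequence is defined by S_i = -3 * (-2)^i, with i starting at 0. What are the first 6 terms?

This is a geometric sequence.
i=0: S_0 = -3 * (-2)^0 = -3
i=1: S_1 = -3 * (-2)^1 = 6
i=2: S_2 = -3 * (-2)^2 = -12
i=3: S_3 = -3 * (-2)^3 = 24
i=4: S_4 = -3 * (-2)^4 = -48
i=5: S_5 = -3 * (-2)^5 = 96
The first 6 terms are: [-3, 6, -12, 24, -48, 96]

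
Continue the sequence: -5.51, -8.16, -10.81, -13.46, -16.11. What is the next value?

Differences: -8.16 - -5.51 = -2.65
This is an arithmetic sequence with common difference d = -2.65.
Next term = -16.11 + -2.65 = -18.76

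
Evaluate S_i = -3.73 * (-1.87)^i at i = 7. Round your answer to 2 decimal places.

S_7 = -3.73 * (-1.87)^7 ≈ -3.73 * -79.9634 ≈ 298.26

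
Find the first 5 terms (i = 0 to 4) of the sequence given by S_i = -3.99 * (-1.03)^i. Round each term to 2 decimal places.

This is a geometric sequence.
i=0: S_0 = -3.99 * (-1.03)^0 = -3.99
i=1: S_1 = -3.99 * (-1.03)^1 ≈ 4.11
i=2: S_2 = -3.99 * (-1.03)^2 ≈ -4.23
i=3: S_3 = -3.99 * (-1.03)^3 ≈ 4.36
i=4: S_4 = -3.99 * (-1.03)^4 ≈ -4.49
The first 5 terms are: [-3.99, 4.11, -4.23, 4.36, -4.49]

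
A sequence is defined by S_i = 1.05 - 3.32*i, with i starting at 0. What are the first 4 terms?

This is an arithmetic sequence.
i=0: S_0 = 1.05 + -3.32*0 = 1.05
i=1: S_1 = 1.05 + -3.32*1 = -2.27
i=2: S_2 = 1.05 + -3.32*2 = -5.59
i=3: S_3 = 1.05 + -3.32*3 = -8.91
The first 4 terms are: [1.05, -2.27, -5.59, -8.91]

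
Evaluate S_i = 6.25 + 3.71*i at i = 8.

S_8 = 6.25 + 3.71*8 = 6.25 + 29.68 = 35.93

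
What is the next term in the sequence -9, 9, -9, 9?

Ratios: 9 / -9 = -1.0
This is a geometric sequence with common ratio r = -1.
Next term = 9 * -1 = -9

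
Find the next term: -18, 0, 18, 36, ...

Differences: 0 - -18 = 18
This is an arithmetic sequence with common difference d = 18.
Next term = 36 + 18 = 54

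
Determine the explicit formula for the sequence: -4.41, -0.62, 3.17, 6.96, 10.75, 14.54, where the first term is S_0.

Check differences: -0.62 - -4.41 = 3.79
3.17 - -0.62 = 3.79
Common difference d = 3.79.
First term a = -4.41.
Formula: S_i = -4.41 + 3.79*i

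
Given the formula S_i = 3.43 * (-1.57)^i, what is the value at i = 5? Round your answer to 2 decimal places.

S_5 = 3.43 * (-1.57)^5 ≈ 3.43 * -9.5389 ≈ -32.72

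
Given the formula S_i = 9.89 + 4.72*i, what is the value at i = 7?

S_7 = 9.89 + 4.72*7 = 9.89 + 33.04 = 42.93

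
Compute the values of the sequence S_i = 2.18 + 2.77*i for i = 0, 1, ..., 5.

This is an arithmetic sequence.
i=0: S_0 = 2.18 + 2.77*0 = 2.18
i=1: S_1 = 2.18 + 2.77*1 = 4.95
i=2: S_2 = 2.18 + 2.77*2 = 7.72
i=3: S_3 = 2.18 + 2.77*3 = 10.49
i=4: S_4 = 2.18 + 2.77*4 = 13.26
i=5: S_5 = 2.18 + 2.77*5 = 16.03
The first 6 terms are: [2.18, 4.95, 7.72, 10.49, 13.26, 16.03]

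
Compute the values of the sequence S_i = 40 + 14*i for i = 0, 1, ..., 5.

This is an arithmetic sequence.
i=0: S_0 = 40 + 14*0 = 40
i=1: S_1 = 40 + 14*1 = 54
i=2: S_2 = 40 + 14*2 = 68
i=3: S_3 = 40 + 14*3 = 82
i=4: S_4 = 40 + 14*4 = 96
i=5: S_5 = 40 + 14*5 = 110
The first 6 terms are: [40, 54, 68, 82, 96, 110]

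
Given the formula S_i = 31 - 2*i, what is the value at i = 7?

S_7 = 31 + -2*7 = 31 + -14 = 17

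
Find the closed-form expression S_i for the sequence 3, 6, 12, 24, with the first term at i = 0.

Check ratios: 6 / 3 = 2.0
Common ratio r = 2.
First term a = 3.
Formula: S_i = 3 * 2^i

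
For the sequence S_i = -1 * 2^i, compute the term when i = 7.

S_7 = -1 * 2^7 = -1 * 128 = -128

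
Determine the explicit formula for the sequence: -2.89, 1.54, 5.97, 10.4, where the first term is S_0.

Check differences: 1.54 - -2.89 = 4.43
5.97 - 1.54 = 4.43
Common difference d = 4.43.
First term a = -2.89.
Formula: S_i = -2.89 + 4.43*i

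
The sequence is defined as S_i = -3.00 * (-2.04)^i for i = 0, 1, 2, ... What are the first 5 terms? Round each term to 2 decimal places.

This is a geometric sequence.
i=0: S_0 = -3.0 * (-2.04)^0 = -3.0
i=1: S_1 = -3.0 * (-2.04)^1 = 6.12
i=2: S_2 = -3.0 * (-2.04)^2 ≈ -12.48
i=3: S_3 = -3.0 * (-2.04)^3 ≈ 25.47
i=4: S_4 = -3.0 * (-2.04)^4 ≈ -51.96
The first 5 terms are: [-3.0, 6.12, -12.48, 25.47, -51.96]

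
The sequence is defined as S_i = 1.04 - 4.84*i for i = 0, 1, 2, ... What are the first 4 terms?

This is an arithmetic sequence.
i=0: S_0 = 1.04 + -4.84*0 = 1.04
i=1: S_1 = 1.04 + -4.84*1 = -3.8
i=2: S_2 = 1.04 + -4.84*2 = -8.64
i=3: S_3 = 1.04 + -4.84*3 = -13.48
The first 4 terms are: [1.04, -3.8, -8.64, -13.48]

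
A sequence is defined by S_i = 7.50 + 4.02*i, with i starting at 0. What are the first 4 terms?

This is an arithmetic sequence.
i=0: S_0 = 7.5 + 4.02*0 = 7.5
i=1: S_1 = 7.5 + 4.02*1 = 11.52
i=2: S_2 = 7.5 + 4.02*2 = 15.54
i=3: S_3 = 7.5 + 4.02*3 = 19.56
The first 4 terms are: [7.5, 11.52, 15.54, 19.56]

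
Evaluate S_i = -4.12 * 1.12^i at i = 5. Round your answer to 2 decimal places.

S_5 = -4.12 * 1.12^5 ≈ -4.12 * 1.7623 ≈ -7.26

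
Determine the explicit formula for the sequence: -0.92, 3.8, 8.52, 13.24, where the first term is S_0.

Check differences: 3.8 - -0.92 = 4.72
8.52 - 3.8 = 4.72
Common difference d = 4.72.
First term a = -0.92.
Formula: S_i = -0.92 + 4.72*i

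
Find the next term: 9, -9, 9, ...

Ratios: -9 / 9 = -1.0
This is a geometric sequence with common ratio r = -1.
Next term = 9 * -1 = -9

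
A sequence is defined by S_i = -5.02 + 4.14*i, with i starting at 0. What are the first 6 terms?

This is an arithmetic sequence.
i=0: S_0 = -5.02 + 4.14*0 = -5.02
i=1: S_1 = -5.02 + 4.14*1 = -0.88
i=2: S_2 = -5.02 + 4.14*2 = 3.26
i=3: S_3 = -5.02 + 4.14*3 = 7.4
i=4: S_4 = -5.02 + 4.14*4 = 11.54
i=5: S_5 = -5.02 + 4.14*5 = 15.68
The first 6 terms are: [-5.02, -0.88, 3.26, 7.4, 11.54, 15.68]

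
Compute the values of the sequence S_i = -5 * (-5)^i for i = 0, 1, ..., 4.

This is a geometric sequence.
i=0: S_0 = -5 * (-5)^0 = -5
i=1: S_1 = -5 * (-5)^1 = 25
i=2: S_2 = -5 * (-5)^2 = -125
i=3: S_3 = -5 * (-5)^3 = 625
i=4: S_4 = -5 * (-5)^4 = -3125
The first 5 terms are: [-5, 25, -125, 625, -3125]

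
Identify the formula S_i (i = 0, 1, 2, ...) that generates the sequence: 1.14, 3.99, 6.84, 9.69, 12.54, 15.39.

Check differences: 3.99 - 1.14 = 2.85
6.84 - 3.99 = 2.85
Common difference d = 2.85.
First term a = 1.14.
Formula: S_i = 1.14 + 2.85*i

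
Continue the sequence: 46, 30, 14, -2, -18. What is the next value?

Differences: 30 - 46 = -16
This is an arithmetic sequence with common difference d = -16.
Next term = -18 + -16 = -34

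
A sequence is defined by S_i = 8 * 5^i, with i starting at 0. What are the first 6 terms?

This is a geometric sequence.
i=0: S_0 = 8 * 5^0 = 8
i=1: S_1 = 8 * 5^1 = 40
i=2: S_2 = 8 * 5^2 = 200
i=3: S_3 = 8 * 5^3 = 1000
i=4: S_4 = 8 * 5^4 = 5000
i=5: S_5 = 8 * 5^5 = 25000
The first 6 terms are: [8, 40, 200, 1000, 5000, 25000]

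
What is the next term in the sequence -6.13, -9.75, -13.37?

Differences: -9.75 - -6.13 = -3.62
This is an arithmetic sequence with common difference d = -3.62.
Next term = -13.37 + -3.62 = -16.99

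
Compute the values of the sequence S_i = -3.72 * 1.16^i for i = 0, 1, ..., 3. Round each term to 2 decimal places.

This is a geometric sequence.
i=0: S_0 = -3.72 * 1.16^0 = -3.72
i=1: S_1 = -3.72 * 1.16^1 ≈ -4.32
i=2: S_2 = -3.72 * 1.16^2 ≈ -5.01
i=3: S_3 = -3.72 * 1.16^3 ≈ -5.81
The first 4 terms are: [-3.72, -4.32, -5.01, -5.81]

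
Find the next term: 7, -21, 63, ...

Ratios: -21 / 7 = -3.0
This is a geometric sequence with common ratio r = -3.
Next term = 63 * -3 = -189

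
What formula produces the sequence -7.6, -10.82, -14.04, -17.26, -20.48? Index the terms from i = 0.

Check differences: -10.82 - -7.6 = -3.22
-14.04 - -10.82 = -3.22
Common difference d = -3.22.
First term a = -7.6.
Formula: S_i = -7.60 - 3.22*i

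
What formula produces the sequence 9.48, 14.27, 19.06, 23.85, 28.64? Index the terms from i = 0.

Check differences: 14.27 - 9.48 = 4.79
19.06 - 14.27 = 4.79
Common difference d = 4.79.
First term a = 9.48.
Formula: S_i = 9.48 + 4.79*i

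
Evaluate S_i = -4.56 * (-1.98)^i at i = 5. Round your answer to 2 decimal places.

S_5 = -4.56 * (-1.98)^5 ≈ -4.56 * -30.4317 ≈ 138.77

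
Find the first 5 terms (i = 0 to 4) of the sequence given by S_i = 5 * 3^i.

This is a geometric sequence.
i=0: S_0 = 5 * 3^0 = 5
i=1: S_1 = 5 * 3^1 = 15
i=2: S_2 = 5 * 3^2 = 45
i=3: S_3 = 5 * 3^3 = 135
i=4: S_4 = 5 * 3^4 = 405
The first 5 terms are: [5, 15, 45, 135, 405]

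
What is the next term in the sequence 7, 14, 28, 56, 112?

Ratios: 14 / 7 = 2.0
This is a geometric sequence with common ratio r = 2.
Next term = 112 * 2 = 224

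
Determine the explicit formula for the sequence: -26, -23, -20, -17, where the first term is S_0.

Check differences: -23 - -26 = 3
-20 - -23 = 3
Common difference d = 3.
First term a = -26.
Formula: S_i = -26 + 3*i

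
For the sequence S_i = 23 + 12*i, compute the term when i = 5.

S_5 = 23 + 12*5 = 23 + 60 = 83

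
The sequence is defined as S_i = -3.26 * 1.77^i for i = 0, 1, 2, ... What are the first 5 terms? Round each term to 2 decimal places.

This is a geometric sequence.
i=0: S_0 = -3.26 * 1.77^0 = -3.26
i=1: S_1 = -3.26 * 1.77^1 ≈ -5.77
i=2: S_2 = -3.26 * 1.77^2 ≈ -10.21
i=3: S_3 = -3.26 * 1.77^3 ≈ -18.08
i=4: S_4 = -3.26 * 1.77^4 ≈ -32.0
The first 5 terms are: [-3.26, -5.77, -10.21, -18.08, -32.0]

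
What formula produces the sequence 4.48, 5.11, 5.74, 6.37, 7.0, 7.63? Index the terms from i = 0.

Check differences: 5.11 - 4.48 = 0.63
5.74 - 5.11 = 0.63
Common difference d = 0.63.
First term a = 4.48.
Formula: S_i = 4.48 + 0.63*i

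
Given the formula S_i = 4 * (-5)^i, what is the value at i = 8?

S_8 = 4 * (-5)^8 = 4 * 390625 = 1562500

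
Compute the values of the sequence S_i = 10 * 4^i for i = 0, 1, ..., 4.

This is a geometric sequence.
i=0: S_0 = 10 * 4^0 = 10
i=1: S_1 = 10 * 4^1 = 40
i=2: S_2 = 10 * 4^2 = 160
i=3: S_3 = 10 * 4^3 = 640
i=4: S_4 = 10 * 4^4 = 2560
The first 5 terms are: [10, 40, 160, 640, 2560]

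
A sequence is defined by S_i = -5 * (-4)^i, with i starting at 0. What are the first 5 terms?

This is a geometric sequence.
i=0: S_0 = -5 * (-4)^0 = -5
i=1: S_1 = -5 * (-4)^1 = 20
i=2: S_2 = -5 * (-4)^2 = -80
i=3: S_3 = -5 * (-4)^3 = 320
i=4: S_4 = -5 * (-4)^4 = -1280
The first 5 terms are: [-5, 20, -80, 320, -1280]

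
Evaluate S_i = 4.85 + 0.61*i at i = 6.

S_6 = 4.85 + 0.61*6 = 4.85 + 3.66 = 8.51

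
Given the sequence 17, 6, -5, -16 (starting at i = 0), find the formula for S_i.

Check differences: 6 - 17 = -11
-5 - 6 = -11
Common difference d = -11.
First term a = 17.
Formula: S_i = 17 - 11*i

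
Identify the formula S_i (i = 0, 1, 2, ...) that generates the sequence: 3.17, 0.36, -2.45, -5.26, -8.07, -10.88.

Check differences: 0.36 - 3.17 = -2.81
-2.45 - 0.36 = -2.81
Common difference d = -2.81.
First term a = 3.17.
Formula: S_i = 3.17 - 2.81*i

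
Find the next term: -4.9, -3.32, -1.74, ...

Differences: -3.32 - -4.9 = 1.58
This is an arithmetic sequence with common difference d = 1.58.
Next term = -1.74 + 1.58 = -0.16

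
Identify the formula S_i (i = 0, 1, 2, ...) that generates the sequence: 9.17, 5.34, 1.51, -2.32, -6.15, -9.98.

Check differences: 5.34 - 9.17 = -3.83
1.51 - 5.34 = -3.83
Common difference d = -3.83.
First term a = 9.17.
Formula: S_i = 9.17 - 3.83*i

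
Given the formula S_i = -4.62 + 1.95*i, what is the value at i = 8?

S_8 = -4.62 + 1.95*8 = -4.62 + 15.6 = 10.98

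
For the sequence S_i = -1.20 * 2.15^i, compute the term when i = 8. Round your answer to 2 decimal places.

S_8 = -1.2 * 2.15^8 ≈ -1.2 * 456.5703 ≈ -547.88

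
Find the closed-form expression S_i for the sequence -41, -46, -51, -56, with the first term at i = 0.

Check differences: -46 - -41 = -5
-51 - -46 = -5
Common difference d = -5.
First term a = -41.
Formula: S_i = -41 - 5*i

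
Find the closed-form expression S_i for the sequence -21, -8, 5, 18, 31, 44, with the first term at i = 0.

Check differences: -8 - -21 = 13
5 - -8 = 13
Common difference d = 13.
First term a = -21.
Formula: S_i = -21 + 13*i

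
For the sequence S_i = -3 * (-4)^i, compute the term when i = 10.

S_10 = -3 * (-4)^10 = -3 * 1048576 = -3145728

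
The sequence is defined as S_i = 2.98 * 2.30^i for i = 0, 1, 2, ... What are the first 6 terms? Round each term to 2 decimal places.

This is a geometric sequence.
i=0: S_0 = 2.98 * 2.3^0 = 2.98
i=1: S_1 = 2.98 * 2.3^1 ≈ 6.85
i=2: S_2 = 2.98 * 2.3^2 ≈ 15.76
i=3: S_3 = 2.98 * 2.3^3 ≈ 36.26
i=4: S_4 = 2.98 * 2.3^4 ≈ 83.39
i=5: S_5 = 2.98 * 2.3^5 ≈ 191.8
The first 6 terms are: [2.98, 6.85, 15.76, 36.26, 83.39, 191.8]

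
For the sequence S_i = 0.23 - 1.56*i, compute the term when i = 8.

S_8 = 0.23 + -1.56*8 = 0.23 + -12.48 = -12.25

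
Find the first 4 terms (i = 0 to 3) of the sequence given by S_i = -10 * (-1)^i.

This is a geometric sequence.
i=0: S_0 = -10 * (-1)^0 = -10
i=1: S_1 = -10 * (-1)^1 = 10
i=2: S_2 = -10 * (-1)^2 = -10
i=3: S_3 = -10 * (-1)^3 = 10
The first 4 terms are: [-10, 10, -10, 10]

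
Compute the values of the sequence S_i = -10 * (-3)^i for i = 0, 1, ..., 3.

This is a geometric sequence.
i=0: S_0 = -10 * (-3)^0 = -10
i=1: S_1 = -10 * (-3)^1 = 30
i=2: S_2 = -10 * (-3)^2 = -90
i=3: S_3 = -10 * (-3)^3 = 270
The first 4 terms are: [-10, 30, -90, 270]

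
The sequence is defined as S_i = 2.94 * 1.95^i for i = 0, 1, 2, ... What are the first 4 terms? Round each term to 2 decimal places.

This is a geometric sequence.
i=0: S_0 = 2.94 * 1.95^0 = 2.94
i=1: S_1 = 2.94 * 1.95^1 ≈ 5.73
i=2: S_2 = 2.94 * 1.95^2 ≈ 11.18
i=3: S_3 = 2.94 * 1.95^3 ≈ 21.8
The first 4 terms are: [2.94, 5.73, 11.18, 21.8]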